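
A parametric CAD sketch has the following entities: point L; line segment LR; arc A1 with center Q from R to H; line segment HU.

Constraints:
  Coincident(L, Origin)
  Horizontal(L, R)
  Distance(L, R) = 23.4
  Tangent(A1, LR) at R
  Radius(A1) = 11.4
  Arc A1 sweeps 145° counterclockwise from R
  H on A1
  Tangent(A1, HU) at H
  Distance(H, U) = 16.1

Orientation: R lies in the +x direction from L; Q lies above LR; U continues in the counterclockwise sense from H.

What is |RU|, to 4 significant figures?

30.70

L is at the origin; L and R share the same y with |LR| = 23.4 and R on the +x side, so R = (23.40, 0.000). The tangent condition forces QR to be normal to LR, so Q = R + (0, 11.4) = (23.40, 11.40). On A1, R sits at bearing -90° from Q; a 145° counterclockwise sweep puts H at bearing 55°, so H = Q + 11.4·(cos 55°, sin 55°) = (29.94, 20.74). The tangent condition forces QH to be normal to HU, so HU runs along (−sin 55°, cos 55°); with |HU| = 16.1, U = (16.75, 29.97). Then |RU| = |U − R| = 30.70.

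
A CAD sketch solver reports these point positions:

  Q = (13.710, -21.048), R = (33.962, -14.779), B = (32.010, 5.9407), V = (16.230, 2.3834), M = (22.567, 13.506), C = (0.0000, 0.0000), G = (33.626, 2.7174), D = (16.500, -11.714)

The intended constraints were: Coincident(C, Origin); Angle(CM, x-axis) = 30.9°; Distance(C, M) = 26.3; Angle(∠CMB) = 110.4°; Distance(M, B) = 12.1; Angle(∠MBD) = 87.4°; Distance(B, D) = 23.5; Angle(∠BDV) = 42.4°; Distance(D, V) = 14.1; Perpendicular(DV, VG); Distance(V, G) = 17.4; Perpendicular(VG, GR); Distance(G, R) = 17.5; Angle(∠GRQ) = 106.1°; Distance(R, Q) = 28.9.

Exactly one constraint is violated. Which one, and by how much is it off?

Distance(R, Q) = 28.9 — off by 7.70.

C = (0.00, 0.00) ✓; CM at 30.90° ✓; |CM| = 26.30 ✓; ∠CMB = 110.4° ✓; |MB| = 12.10 ✓; ∠MBD = 87.40° ✓; |BD| = 23.50 ✓; ∠BDV = 42.40° ✓; |DV| = 14.10 ✓; ∠(DV, VG) = 90.00° ✓; |VG| = 17.40 ✓; ∠(VG, GR) = 90.00° ✓; |GR| = 17.50 ✓; ∠GRQ = 106.1° ✓; |RQ| = 21.20 ✗.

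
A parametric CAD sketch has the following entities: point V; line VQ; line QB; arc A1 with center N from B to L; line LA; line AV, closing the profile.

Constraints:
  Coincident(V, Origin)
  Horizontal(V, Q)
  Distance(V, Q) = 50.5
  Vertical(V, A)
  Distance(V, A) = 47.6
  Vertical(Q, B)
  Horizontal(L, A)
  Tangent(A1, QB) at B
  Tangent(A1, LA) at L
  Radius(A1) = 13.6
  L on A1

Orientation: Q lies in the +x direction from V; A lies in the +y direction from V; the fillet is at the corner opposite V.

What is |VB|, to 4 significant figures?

60.88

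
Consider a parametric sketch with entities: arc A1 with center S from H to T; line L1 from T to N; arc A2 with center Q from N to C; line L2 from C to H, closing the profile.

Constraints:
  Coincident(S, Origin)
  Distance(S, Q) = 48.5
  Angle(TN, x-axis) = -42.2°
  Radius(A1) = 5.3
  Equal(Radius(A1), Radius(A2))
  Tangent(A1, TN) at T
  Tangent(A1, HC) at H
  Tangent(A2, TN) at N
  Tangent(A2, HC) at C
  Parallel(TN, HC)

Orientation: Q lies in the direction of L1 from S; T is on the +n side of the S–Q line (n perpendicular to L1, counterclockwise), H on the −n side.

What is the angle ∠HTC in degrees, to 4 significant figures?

77.67°

Tangency of A1 to both parallel lines with radius 5.3 puts T and H at S ± 5.3·n: T = (3.560, 3.926), H = (-3.560, -3.926). Equal radii place N and C the same way about Q: N = Q + 5.3·n = (39.49, -28.65), C = Q − 5.3·n = (32.37, -36.50). Then cos ∠HTC = TH·TC / (|TH||TC|), giving 77.67°.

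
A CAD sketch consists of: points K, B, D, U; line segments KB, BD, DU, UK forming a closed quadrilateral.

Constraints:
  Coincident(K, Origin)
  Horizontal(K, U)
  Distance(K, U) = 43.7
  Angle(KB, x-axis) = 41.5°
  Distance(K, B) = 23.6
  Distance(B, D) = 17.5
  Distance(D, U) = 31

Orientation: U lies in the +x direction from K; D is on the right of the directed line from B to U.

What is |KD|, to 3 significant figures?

12.8

Checks: |KU| = 43.70 ✓; |KB| = 23.60 ✓; |BD| = 17.50 ✓; |DU| = 31.00 ✓.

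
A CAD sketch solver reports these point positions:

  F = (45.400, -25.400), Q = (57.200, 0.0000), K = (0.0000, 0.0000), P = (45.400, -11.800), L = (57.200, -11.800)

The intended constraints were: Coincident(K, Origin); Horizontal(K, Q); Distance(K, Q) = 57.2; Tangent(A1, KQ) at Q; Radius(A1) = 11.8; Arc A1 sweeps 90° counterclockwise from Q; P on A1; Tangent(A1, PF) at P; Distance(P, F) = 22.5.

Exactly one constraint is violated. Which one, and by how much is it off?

Distance(P, F) = 22.5 — off by 8.90.

K = (0.00, 0.00) ✓; K.y = 0.00, Q.y = 0.00 ✓; |KQ| = 57.20 ✓; ∠(LQ, QK) = 90.00° ✓; |LQ| = 11.80 ✓; bearing(L→P) − bearing(L→Q) = 90.00° ✓; |LP| = 11.80 ✓; ∠(LP, PF) = 90.00° ✓; |PF| = 13.60 ✗.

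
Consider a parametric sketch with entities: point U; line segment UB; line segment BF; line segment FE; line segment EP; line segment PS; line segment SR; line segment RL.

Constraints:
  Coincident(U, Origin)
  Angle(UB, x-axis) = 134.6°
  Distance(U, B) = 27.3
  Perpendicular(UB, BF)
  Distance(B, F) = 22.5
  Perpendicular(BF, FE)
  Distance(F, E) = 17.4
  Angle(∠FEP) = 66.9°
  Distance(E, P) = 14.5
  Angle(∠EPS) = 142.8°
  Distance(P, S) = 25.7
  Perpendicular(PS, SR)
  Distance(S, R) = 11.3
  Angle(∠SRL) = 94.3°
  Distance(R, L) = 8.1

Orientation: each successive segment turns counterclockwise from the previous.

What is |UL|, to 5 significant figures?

38.341

U is at the origin; UB runs at 134.6° with length 27.3, so B = (-19.169, 19.438). The perpendicularity gives BF at right angles to UB, so BF runs at -135.40°; with |BF| = 22.5, F = (-35.189, 3.6399). The perpendicularity gives FE at right angles to BF, so FE runs at -45.400°; with |FE| = 17.4, E = (-22.972, -8.7494). ∠FEP = 66.9° gives EP at 67.700° from the x-axis; with |EP| = 14.5, P = (-17.470, 4.6662). ∠EPS = 142.8° gives PS at 104.90° from the x-axis; with |PS| = 25.7, S = (-24.078, 29.502). PS is perpendicular to SR, so SR runs at -165.10°; with |SR| = 11.3, R = (-34.998, 26.596). ∠SRL = 94.3° gives RL at -79.400° from the x-axis; with |RL| = 8.1, L = (-33.508, 18.635). Then |UL| = |L − U| = 38.341.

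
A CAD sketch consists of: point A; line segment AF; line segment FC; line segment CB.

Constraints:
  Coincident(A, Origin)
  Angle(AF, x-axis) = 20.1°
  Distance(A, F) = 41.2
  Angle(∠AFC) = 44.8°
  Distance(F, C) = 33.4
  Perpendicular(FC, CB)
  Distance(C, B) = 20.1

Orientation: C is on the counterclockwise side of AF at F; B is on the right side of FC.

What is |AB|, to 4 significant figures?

49.31

A is at the origin; AF runs at 20.1° with length 41.2, so F = 41.2·(cos 20.1°, sin 20.1°) = (38.69, 14.16). ∠AFC = 44.8°, so FC runs at 20.1° + (180° − 44.8°) = 155.3° from the x-axis; with |FC| = 33.4, C = F + 33.4·(cos 155.3°, sin 155.3°) = (8.347, 28.12). FC ⟂ CB; with |CB| = 20.1 on the right of FC, B = C + 20.1·(0.4179, 0.9085) = (16.75, 46.38). Then |AB| = |B − A| = 49.31.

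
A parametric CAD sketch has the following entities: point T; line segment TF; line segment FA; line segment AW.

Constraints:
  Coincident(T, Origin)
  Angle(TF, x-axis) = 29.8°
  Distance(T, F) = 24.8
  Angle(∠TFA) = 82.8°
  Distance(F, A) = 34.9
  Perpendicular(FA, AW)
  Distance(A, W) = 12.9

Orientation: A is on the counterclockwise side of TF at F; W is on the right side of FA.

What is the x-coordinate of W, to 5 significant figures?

10.820

∠TFA = 82.8°, so FA runs at 29.8° + (180° − 82.8°) = 127.00° from the x-axis; with |FA| = 34.9, A = F + 34.9·(cos 127.00°, sin 127.00°) = (0.51724, 40.197). The perpendicularity gives AW at right angles to FA; with |AW| = 12.9 on the right of FA, W = A + 12.9·(0.79864, 0.60182) = (10.820, 47.961). So W.x = 10.820.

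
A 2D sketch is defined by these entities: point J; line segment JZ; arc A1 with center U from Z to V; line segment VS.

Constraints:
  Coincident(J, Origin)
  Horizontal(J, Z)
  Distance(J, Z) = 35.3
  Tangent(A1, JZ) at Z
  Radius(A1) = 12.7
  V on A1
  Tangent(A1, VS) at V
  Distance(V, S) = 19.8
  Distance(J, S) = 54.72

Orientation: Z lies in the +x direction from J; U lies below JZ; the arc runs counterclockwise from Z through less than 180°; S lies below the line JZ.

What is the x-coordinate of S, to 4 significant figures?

41.81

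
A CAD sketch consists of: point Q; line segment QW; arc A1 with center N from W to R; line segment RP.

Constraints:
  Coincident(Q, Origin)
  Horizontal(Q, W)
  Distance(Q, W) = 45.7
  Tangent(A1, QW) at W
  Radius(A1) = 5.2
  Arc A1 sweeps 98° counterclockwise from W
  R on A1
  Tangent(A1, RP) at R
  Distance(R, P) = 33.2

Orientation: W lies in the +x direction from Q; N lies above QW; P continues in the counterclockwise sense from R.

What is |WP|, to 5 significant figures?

38.804

Q is at the origin; Q and W share the same y with |QW| = 45.7 and W on the +x side, so W = (45.700, 0.0000). Since A1 is tangent to QW there, NW ⟂ QW, so N = W + (0, 5.2) = (45.700, 5.2000). On A1, W sits at bearing -90° from N; a 98° counterclockwise sweep puts R at bearing 8°, so R = N + 5.2·(cos 8°, sin 8°) = (50.849, 5.9237). Since A1 is tangent to RP there, NR ⟂ RP, so RP runs along (−sin 8°, cos 8°); with |RP| = 33.2, P = (46.229, 38.801). Then |WP| = |P − W| = 38.804.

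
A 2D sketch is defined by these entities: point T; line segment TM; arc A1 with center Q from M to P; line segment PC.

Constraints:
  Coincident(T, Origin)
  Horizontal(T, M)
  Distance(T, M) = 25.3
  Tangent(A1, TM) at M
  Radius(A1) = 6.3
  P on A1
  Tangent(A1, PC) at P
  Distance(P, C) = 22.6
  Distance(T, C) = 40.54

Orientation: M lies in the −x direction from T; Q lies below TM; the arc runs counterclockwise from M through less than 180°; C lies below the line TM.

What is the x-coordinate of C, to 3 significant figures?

-27.7

Checks: T = (0.00, 0.00) ✓; |QP| = 6.300 ✓; ∠(QP, PC) = 90.00° ✓; |PC| = 22.60 ✓; |TC| = 40.54 ✓.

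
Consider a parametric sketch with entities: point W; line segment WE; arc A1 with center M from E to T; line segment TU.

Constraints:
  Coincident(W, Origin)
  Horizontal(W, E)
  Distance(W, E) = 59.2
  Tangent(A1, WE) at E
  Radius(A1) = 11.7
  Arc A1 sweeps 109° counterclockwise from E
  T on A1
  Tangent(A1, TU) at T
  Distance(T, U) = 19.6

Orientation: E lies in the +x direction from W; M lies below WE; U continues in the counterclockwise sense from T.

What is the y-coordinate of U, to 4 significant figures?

-34.04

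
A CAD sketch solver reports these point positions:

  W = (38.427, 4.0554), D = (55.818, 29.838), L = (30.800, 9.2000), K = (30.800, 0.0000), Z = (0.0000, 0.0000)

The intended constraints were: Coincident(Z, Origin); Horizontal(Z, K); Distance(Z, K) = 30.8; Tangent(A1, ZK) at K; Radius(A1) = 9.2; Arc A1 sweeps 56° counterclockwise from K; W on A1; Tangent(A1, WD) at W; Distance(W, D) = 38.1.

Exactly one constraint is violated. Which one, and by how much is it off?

Distance(W, D) = 38.1 — off by 7.00.

Z = (0.00, 0.00) ✓; Z.y = 0.00, K.y = 0.00 ✓; |ZK| = 30.80 ✓; ∠(LK, KZ) = 90.00° ✓; |LK| = 9.200 ✓; bearing(L→W) − bearing(L→K) = 56.00° ✓; |LW| = 9.200 ✓; ∠(LW, WD) = 90.00° ✓; |WD| = 31.10 ✗.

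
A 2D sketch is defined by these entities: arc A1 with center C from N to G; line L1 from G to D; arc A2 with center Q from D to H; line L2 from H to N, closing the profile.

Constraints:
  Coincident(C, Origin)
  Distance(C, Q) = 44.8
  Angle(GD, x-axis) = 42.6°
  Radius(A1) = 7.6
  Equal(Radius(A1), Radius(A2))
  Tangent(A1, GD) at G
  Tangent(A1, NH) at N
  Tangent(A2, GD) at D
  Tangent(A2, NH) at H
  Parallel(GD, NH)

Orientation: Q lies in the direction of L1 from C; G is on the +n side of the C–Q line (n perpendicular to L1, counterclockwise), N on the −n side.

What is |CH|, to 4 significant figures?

45.44

The slot axis is L1's direction at 42.6°, so u = (cos 42.6°, sin 42.6°) = (0.7361, 0.6769) and n = (−sin 42.6°, cos 42.6°) = (-0.6769, 0.7361). C is at the origin and Q lies 44.8 along u from C, so Q = 44.8·u = (32.98, 30.32). Tangency of A1 to both parallel lines with radius 7.6 puts G and N at C ± 7.6·n: G = (-5.144, 5.594), N = (5.144, -5.594). Equal radii place D and H the same way about Q: D = Q + 7.6·n = (27.83, 35.92), H = Q − 7.6·n = (38.12, 24.73). Then |CH| = |H − C| = 45.44.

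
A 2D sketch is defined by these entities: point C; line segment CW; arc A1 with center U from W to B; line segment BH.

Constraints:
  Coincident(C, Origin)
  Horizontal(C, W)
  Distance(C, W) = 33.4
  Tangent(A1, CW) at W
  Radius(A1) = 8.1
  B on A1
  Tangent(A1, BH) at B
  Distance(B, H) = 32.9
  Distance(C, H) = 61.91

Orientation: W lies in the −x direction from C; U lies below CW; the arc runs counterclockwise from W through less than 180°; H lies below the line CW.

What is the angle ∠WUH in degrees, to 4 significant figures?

153.4°

Checks: C.y = 0.00, W.y = 0.00 ✓; |UB| = 8.100 ✓; ∠(UB, BH) = 90.00° ✓; |BH| = 32.90 ✓; |CH| = 61.91 ✓.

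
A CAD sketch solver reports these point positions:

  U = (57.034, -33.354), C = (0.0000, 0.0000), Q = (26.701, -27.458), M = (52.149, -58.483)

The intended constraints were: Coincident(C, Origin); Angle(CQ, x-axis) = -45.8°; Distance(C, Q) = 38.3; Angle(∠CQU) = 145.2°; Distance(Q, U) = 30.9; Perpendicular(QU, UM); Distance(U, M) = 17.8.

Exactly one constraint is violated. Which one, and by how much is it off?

Distance(U, M) = 17.8 — off by 7.80.

C = (0.00, 0.00) ✓; CQ at -45.80° ✓; |CQ| = 38.30 ✓; ∠CQU = 145.2° ✓; |QU| = 30.90 ✓; ∠(QU, UM) = 90.00° ✓; |UM| = 25.60 ✗.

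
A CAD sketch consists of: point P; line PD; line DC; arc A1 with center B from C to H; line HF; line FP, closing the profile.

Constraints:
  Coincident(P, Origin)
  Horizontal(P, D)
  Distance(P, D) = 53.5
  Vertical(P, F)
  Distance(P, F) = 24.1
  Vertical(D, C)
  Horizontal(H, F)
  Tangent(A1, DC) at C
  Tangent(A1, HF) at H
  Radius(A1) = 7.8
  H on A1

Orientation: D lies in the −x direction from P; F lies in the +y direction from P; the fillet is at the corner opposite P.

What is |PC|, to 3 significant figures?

55.9

The virtual corner opposite P is at (-53.5, 24.1). Tangency of A1 to DC means the radius BC is perpendicular to DC and tangency of A1 to HF means the radius BH is perpendicular to HF, with radius 7.8, so the center B sits 7.8 in from both sides at B = (-45.7, 16.3). That places the tangent points at C = (-53.5, 16.3) on DC and H = (-45.7, 24.1) on HF. Then |PC| = |C − P| = 55.9.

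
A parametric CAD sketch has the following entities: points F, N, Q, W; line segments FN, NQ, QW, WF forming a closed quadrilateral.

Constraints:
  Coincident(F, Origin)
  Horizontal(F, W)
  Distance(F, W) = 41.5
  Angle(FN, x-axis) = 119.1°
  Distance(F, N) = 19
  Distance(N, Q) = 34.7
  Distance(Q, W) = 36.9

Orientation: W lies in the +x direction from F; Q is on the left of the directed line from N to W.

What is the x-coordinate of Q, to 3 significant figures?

22.1

F is at the origin; FW is horizontal with |FW| = 41.5 and W in +x, so W = (41.5, 0). FN runs at 119.1° with |FN| = 19.0, so N = (-9.24, 16.6). Q is determined by |NQ| = 34.7 and |QW| = 36.9 together: it lies at the intersection of circle(N, 34.7) and circle(W, 36.9). With |NW| = 53.4, the foot of the radical line on NW is 25.2 from N and the perpendicular offset is √(34.7² − 25.2²) = 23.8. Taking the left-of-NW solution: Q = (22.1, 31.4).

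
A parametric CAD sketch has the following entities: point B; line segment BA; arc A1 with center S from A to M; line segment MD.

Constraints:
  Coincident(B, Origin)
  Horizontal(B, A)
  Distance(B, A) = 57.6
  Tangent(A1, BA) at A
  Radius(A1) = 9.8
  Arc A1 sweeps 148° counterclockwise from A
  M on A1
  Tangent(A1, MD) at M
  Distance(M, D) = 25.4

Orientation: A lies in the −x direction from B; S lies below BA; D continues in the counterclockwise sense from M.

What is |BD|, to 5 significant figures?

51.947

On A1, A sits at bearing 90° from S; a 148° counterclockwise sweep puts M at bearing 238°, so M = S + 9.8·(cos 238°, sin 238°) = (-62.793, -18.111). The tangent condition forces SM to be normal to MD, so MD runs along (−sin 238°, cos 238°); with |MD| = 25.4, D = (-41.253, -31.571). Then |BD| = |D − B| = 51.947.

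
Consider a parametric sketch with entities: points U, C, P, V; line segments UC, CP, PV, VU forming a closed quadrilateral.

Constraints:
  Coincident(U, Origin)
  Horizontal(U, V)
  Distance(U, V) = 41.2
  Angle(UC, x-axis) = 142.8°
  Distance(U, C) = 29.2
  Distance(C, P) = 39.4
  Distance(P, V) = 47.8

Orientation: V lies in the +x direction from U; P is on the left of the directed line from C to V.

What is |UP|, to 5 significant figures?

38.676

U is at the origin; UV is horizontal with |UV| = 41.2 and V in +x, so V = (41.2, 0). UC runs at 142.8° with |UC| = 29.2, so C = (-23.259, 17.654). P is determined by |CP| = 39.4 and |PV| = 47.8 together: it lies at the intersection of circle(C, 39.4) and circle(V, 47.8). With |CV| = 66.833, the foot of the radical line on CV is 27.936 from C and the perpendicular offset is √(39.4² − 27.936²) = 27.783. Taking the left-of-CV solution: P = (11.025, 37.071).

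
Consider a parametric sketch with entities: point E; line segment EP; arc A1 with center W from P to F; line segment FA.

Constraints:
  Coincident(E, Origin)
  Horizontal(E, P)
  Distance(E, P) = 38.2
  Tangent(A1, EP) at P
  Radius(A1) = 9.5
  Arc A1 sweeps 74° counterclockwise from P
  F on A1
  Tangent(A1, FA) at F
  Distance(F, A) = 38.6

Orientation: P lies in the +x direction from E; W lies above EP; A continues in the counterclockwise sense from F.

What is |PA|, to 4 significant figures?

48.23

E is at the origin; E and P share the same y with |EP| = 38.2 and P on the +x side, so P = (38.20, 0.000). A1 meets EP tangentially, so WP is at right angles to EP, so W = P + (0, 9.5) = (38.20, 9.500). On A1, P sits at bearing -90° from W; a 74° counterclockwise sweep puts F at bearing -16°, so F = W + 9.5·(cos -16°, sin -16°) = (47.33, 6.881). The tangent condition forces WF to be normal to FA, so FA runs along (−sin -16°, cos -16°); with |FA| = 38.6, A = (57.97, 43.99). Then |PA| = |A − P| = 48.23.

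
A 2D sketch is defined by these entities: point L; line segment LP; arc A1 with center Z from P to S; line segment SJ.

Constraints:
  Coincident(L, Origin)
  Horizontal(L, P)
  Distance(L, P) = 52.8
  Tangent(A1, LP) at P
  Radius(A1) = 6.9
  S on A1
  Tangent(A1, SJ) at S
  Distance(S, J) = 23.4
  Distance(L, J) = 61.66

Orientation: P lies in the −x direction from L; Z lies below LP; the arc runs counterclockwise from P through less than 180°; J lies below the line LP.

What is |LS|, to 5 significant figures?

60.086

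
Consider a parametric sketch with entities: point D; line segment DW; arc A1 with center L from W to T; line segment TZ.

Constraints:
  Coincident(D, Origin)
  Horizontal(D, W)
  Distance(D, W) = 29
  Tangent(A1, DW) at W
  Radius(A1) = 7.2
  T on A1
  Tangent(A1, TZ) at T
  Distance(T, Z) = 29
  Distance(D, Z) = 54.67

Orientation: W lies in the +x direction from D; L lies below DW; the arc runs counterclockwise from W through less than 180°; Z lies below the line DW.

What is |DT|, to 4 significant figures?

26.57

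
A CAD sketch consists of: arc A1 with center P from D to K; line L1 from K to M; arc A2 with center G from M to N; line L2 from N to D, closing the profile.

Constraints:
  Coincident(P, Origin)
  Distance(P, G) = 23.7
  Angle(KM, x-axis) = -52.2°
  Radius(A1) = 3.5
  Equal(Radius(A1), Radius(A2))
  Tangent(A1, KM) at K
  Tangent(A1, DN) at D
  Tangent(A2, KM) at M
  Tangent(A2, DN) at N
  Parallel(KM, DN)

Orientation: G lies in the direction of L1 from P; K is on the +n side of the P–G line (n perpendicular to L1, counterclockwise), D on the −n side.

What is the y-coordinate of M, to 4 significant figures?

-16.58

The slot axis is L1's direction at -52.2°, so u = (cos -52.2°, sin -52.2°) = (0.6129, -0.7902) and n = (−sin -52.2°, cos -52.2°) = (0.7902, 0.6129). P is at the origin and G lies 23.7 along u from P, so G = 23.7·u = (14.53, -18.73). Tangency of A1 to both parallel lines with radius 3.5 puts K and D at P ± 3.5·n: K = (2.766, 2.145), D = (-2.766, -2.145). Equal radii place M and N the same way about G: M = G + 3.5·n = (17.29, -16.58), N = G − 3.5·n = (11.76, -20.87). So M.y = -16.58.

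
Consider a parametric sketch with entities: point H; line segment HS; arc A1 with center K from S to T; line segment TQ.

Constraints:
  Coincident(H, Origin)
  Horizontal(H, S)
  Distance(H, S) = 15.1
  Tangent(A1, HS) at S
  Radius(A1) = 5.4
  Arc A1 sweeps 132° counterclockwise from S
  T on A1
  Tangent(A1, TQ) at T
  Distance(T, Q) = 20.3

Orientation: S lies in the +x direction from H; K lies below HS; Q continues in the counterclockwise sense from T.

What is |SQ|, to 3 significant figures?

25.9

On A1, S sits at bearing 90° from K; a 132° counterclockwise sweep puts T at bearing 222°, so T = K + 5.4·(cos 222°, sin 222°) = (11.1, -9.01). A1 meets TQ tangentially, so KT is at right angles to TQ, so TQ runs along (−sin 222°, cos 222°); with |TQ| = 20.3, Q = (24.7, -24.1). Then |SQ| = |Q − S| = 25.9.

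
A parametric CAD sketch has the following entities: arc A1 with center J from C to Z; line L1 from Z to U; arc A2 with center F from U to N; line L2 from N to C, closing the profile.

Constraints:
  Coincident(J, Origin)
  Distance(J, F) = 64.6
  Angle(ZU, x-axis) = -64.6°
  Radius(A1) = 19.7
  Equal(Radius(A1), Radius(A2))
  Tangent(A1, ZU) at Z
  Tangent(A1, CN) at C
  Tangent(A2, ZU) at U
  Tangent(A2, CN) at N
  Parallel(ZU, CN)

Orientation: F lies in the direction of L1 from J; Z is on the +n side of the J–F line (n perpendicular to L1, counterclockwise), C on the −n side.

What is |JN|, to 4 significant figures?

67.54

Tangency of A1 to both parallel lines with radius 19.7 puts Z and C at J ± 19.7·n: Z = (17.80, 8.450), C = (-17.80, -8.450). Equal radii place U and N the same way about F: U = F + 19.7·n = (45.50, -49.91), N = F − 19.7·n = (9.914, -66.81). Then |JN| = |N − J| = 67.54.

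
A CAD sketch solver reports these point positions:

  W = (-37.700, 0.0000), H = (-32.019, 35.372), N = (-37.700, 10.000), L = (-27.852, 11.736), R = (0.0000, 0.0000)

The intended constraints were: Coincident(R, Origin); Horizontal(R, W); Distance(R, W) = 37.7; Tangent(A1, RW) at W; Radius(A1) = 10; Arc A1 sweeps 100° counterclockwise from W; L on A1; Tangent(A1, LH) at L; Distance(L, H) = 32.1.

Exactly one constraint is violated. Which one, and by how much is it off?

Distance(L, H) = 32.1 — off by 8.10.

R = (0.00, 0.00) ✓; R.y = 0.00, W.y = 0.00 ✓; |RW| = 37.70 ✓; ∠(NW, WR) = 90.00° ✓; |NW| = 10.00 ✓; bearing(N→L) − bearing(N→W) = 100.0° ✓; |NL| = 10.00 ✓; ∠(NL, LH) = 90.00° ✓; |LH| = 24.00 ✗.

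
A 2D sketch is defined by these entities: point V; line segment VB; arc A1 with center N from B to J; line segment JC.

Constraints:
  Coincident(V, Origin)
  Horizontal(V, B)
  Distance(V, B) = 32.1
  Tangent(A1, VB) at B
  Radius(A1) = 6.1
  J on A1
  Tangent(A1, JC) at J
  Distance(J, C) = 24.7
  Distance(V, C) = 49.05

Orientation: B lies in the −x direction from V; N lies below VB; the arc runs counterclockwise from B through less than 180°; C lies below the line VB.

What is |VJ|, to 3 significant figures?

38.7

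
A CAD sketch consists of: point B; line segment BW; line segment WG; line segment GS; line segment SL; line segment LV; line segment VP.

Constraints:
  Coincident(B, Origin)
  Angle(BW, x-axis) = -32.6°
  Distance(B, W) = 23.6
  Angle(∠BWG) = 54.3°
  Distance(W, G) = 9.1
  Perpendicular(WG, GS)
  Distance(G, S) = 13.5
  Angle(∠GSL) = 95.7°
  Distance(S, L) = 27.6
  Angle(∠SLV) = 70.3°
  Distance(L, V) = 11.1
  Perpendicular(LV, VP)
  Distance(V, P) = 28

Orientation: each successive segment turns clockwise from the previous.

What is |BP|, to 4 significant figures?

7.287

B is at the origin; BW runs at -32.6° with length 23.6, so W = (19.88, -12.71). ∠BWG = 54.3° gives WG at -158.3° from the x-axis; with |WG| = 9.1, G = (11.43, -16.08). The perpendicularity gives GS at right angles to WG, so GS runs at 111.7°; with |GS| = 13.5, S = (6.435, -3.536). ∠GSL = 95.7° gives SL at 27.40° from the x-axis; with |SL| = 27.6, L = (30.94, 9.165). ∠SLV = 70.3° gives LV at -82.30° from the x-axis; with |LV| = 11.1, V = (32.43, -1.835). LV is perpendicular to VP, so VP runs at -172.3°; with |VP| = 28.0, P = (4.679, -5.586). Then |BP| = |P − B| = 7.287.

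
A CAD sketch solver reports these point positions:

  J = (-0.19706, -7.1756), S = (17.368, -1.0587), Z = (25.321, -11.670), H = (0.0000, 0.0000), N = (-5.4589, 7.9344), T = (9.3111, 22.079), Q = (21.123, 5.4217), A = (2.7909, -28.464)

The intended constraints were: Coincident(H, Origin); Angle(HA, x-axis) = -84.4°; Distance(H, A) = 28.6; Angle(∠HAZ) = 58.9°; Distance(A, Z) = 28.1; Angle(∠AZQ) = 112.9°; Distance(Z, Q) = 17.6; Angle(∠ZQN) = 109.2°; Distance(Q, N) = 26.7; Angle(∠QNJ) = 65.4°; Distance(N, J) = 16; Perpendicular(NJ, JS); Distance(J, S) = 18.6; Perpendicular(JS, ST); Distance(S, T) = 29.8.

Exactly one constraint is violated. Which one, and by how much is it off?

Distance(S, T) = 29.8 — off by 5.30.

H = (0.00, 0.00) ✓; HA at -84.40° ✓; |HA| = 28.60 ✓; ∠HAZ = 58.90° ✓; |AZ| = 28.10 ✓; ∠AZQ = 112.9° ✓; |ZQ| = 17.60 ✓; ∠ZQN = 109.2° ✓; |QN| = 26.70 ✓; ∠QNJ = 65.40° ✓; |NJ| = 16.00 ✓; ∠(NJ, JS) = 90.00° ✓; |JS| = 18.60 ✓; ∠(JS, ST) = 90.00° ✓; |ST| = 24.50 ✗.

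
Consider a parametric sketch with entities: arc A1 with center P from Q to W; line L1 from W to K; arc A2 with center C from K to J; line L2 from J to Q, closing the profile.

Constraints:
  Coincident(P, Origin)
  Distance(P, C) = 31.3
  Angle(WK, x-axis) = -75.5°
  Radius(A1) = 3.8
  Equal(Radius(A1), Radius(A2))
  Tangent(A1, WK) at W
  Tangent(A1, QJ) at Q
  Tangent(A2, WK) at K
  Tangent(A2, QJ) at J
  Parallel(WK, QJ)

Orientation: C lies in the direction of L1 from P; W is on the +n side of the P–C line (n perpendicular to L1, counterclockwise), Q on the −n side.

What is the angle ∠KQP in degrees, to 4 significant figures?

76.35°

The slot axis is L1's direction at -75.5°, so u = (cos -75.5°, sin -75.5°) = (0.2504, -0.9681) and n = (−sin -75.5°, cos -75.5°) = (0.9681, 0.2504). P is at the origin and C lies 31.3 along u from P, so C = 31.3·u = (7.837, -30.30). Tangency of A1 to both parallel lines with radius 3.8 puts W and Q at P ± 3.8·n: W = (3.679, 0.9514), Q = (-3.679, -0.9514). Equal radii place K and J the same way about C: K = C + 3.8·n = (11.52, -29.35), J = C − 3.8·n = (4.158, -31.25). Then cos ∠KQP = QK·QP / (|QK||QP|), giving 76.35°.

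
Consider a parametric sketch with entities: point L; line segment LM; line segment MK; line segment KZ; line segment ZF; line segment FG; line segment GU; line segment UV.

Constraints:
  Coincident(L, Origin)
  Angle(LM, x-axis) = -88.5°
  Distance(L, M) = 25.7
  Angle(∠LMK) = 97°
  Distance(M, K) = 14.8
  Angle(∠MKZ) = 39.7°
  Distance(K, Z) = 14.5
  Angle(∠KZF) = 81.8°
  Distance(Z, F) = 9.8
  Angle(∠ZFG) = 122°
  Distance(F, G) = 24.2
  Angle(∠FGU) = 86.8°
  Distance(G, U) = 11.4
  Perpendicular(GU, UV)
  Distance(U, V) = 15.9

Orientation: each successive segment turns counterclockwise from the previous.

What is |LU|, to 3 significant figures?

46.4

L is at the origin; LM runs at -88.5° with length 25.7, so M = (0.673, -25.7). ∠LMK = 97.0° gives MK at -5.50° from the x-axis; with |MK| = 14.8, K = (15.4, -27.1). ∠MKZ = 39.7° gives KZ at 135° from the x-axis; with |KZ| = 14.5, Z = (5.19, -16.8). ∠KZF = 81.8° gives ZF at -127° from the x-axis; with |ZF| = 9.8, F = (-0.710, -24.6). ∠ZFG = 122.0° gives FG at -69.0° from the x-axis; with |FG| = 24.2, G = (7.96, -47.2). ∠FGU = 86.8° gives GU at 24.2° from the x-axis; with |GU| = 11.4, U = (18.4, -42.6). Then |LU| = |U − L| = 46.4.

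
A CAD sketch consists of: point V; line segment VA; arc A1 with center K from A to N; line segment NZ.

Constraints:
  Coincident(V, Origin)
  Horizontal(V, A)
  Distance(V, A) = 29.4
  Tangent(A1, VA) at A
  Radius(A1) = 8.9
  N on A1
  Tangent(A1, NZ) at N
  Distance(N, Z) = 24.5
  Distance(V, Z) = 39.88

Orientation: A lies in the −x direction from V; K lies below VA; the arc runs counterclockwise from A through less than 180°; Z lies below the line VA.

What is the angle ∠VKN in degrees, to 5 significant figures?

158.87°

Checks: |KN| = 8.900 ✓; ∠(KN, NZ) = 90.00° ✓; |NZ| = 24.50 ✓; |VZ| = 39.88 ✓.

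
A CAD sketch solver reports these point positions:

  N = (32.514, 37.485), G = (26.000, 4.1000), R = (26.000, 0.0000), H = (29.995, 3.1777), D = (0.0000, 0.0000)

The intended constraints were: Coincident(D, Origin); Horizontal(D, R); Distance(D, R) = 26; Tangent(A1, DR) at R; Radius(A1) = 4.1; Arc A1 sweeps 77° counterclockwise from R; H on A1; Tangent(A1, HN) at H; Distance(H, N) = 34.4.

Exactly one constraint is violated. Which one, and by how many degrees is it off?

Tangent(A1, HN) at H — off by 8.80°.

D = (0.00, 0.00) ✓; D.y = 0.00, R.y = 0.00 ✓; |DR| = 26.00 ✓; ∠(GR, RD) = 90.00° ✓; |GR| = 4.100 ✓; bearing(G→H) − bearing(G→R) = 77.00° ✓; |GH| = 4.100 ✓; ∠(GH, HN) = 81.20° ✗; |HN| = 34.40 ✓.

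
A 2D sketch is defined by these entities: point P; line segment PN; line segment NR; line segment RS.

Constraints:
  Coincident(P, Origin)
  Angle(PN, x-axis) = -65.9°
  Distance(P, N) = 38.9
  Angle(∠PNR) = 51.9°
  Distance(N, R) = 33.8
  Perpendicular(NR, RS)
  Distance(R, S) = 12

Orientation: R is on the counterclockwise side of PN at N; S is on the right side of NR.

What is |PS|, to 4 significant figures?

43.72

P is at the origin; PN runs at -65.9° with length 38.9, so N = 38.9·(cos -65.9°, sin -65.9°) = (15.88, -35.51). ∠PNR = 51.9°, so NR runs at -65.9° + (180° − 51.9°) = 62.20° from the x-axis; with |NR| = 33.8, R = N + 33.8·(cos 62.20°, sin 62.20°) = (31.65, -5.610). NR is perpendicular to RS; with |RS| = 12.0 on the right of NR, S = R + 12.0·(0.8846, -0.4664) = (42.26, -11.21). Then |PS| = |S − P| = 43.72.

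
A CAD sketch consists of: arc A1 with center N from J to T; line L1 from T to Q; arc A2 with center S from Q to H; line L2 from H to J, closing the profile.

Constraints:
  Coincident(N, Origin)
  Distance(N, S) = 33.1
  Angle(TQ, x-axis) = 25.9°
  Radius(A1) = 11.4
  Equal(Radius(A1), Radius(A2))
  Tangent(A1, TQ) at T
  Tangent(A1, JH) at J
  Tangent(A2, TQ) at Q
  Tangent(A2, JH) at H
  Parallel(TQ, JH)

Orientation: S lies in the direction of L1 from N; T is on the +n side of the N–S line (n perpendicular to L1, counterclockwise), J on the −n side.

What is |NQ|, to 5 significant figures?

35.008

The slot axis is L1's direction at 25.9°, so u = (cos 25.9°, sin 25.9°) = (0.89956, 0.43680) and n = (−sin 25.9°, cos 25.9°) = (-0.43680, 0.89956). N is at the origin and S lies 33.1 along u from N, so S = 33.1·u = (29.775, 14.458). Tangency of A1 to both parallel lines with radius 11.4 puts T and J at N ± 11.4·n: T = (-4.9795, 10.255), J = (4.9795, -10.255). Equal radii place Q and H the same way about S: Q = S + 11.4·n = (24.796, 24.713), H = S − 11.4·n = (34.755, 4.2032). Then |NQ| = |Q − N| = 35.008.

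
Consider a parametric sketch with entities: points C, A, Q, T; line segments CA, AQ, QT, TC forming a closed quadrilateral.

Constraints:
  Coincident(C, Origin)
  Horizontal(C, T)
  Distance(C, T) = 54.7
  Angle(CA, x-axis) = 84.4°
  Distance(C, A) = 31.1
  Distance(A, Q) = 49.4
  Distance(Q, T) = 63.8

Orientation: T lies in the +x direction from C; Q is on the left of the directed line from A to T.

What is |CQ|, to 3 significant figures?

74.7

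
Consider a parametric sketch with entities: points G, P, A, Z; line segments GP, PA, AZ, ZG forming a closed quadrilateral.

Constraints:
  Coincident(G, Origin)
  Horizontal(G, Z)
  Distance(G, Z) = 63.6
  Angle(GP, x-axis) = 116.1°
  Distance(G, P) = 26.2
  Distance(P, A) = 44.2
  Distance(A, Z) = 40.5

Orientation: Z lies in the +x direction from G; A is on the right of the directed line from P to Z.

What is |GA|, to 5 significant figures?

23.568

Checks: GP at 116.1° ✓; |PA| = 44.20 ✓; |AZ| = 40.50 ✓.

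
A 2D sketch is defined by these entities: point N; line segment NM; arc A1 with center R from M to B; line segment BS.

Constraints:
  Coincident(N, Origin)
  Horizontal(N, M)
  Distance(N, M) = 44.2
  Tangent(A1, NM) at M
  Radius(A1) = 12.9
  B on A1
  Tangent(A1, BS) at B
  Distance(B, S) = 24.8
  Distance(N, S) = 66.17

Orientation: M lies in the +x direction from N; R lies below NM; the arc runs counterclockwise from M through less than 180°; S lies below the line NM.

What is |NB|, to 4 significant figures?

41.69

N is at the origin; N and M share the same y with |NM| = 44.2 and M on the +x side, so M = (44.20, 0.000). Since A1 is tangent to NM there, RM ⟂ NM, so R = M + (0, -12.9) = (44.20, -12.90). Since RB ⟂ BS (tangency), |RS| = √(12.9² + 24.8²) = 27.95 regardless of where B sits on A1. So S lies on both circle(N, 66.17) and circle(R, 27.95); the below-NM intersection is S = (53.18, -39.37). B is the foot of the tangent from S: B = (35.28, -22.21).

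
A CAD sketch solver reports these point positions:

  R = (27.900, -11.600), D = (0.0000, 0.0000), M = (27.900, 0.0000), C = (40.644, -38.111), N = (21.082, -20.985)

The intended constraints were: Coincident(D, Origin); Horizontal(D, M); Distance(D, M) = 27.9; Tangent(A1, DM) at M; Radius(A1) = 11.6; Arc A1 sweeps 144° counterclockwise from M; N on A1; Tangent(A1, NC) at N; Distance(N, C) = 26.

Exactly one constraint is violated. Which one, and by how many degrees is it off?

Tangent(A1, NC) at N — off by 5.20°.

D = (0.00, 0.00) ✓; D.y = 0.00, M.y = 0.00 ✓; |DM| = 27.90 ✓; ∠(RM, MD) = 90.00° ✓; |RM| = 11.60 ✓; bearing(R→N) − bearing(R→M) = 144.0° ✓; |RN| = 11.60 ✓; ∠(RN, NC) = 95.20° ✗; |NC| = 26.00 ✓.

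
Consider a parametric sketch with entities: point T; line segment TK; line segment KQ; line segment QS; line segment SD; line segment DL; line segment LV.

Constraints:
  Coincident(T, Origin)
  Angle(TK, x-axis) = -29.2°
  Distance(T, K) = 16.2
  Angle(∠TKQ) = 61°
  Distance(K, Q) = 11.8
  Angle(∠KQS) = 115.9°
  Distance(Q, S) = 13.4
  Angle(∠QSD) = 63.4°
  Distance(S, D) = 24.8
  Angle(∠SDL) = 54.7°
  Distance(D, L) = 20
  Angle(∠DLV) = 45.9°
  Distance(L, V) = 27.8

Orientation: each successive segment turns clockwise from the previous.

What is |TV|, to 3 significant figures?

8.92

T is at the origin; TK runs at -29.2° with length 16.2, so K = (14.1, -7.90). ∠TKQ = 61.0° gives KQ at -148° from the x-axis; with |KQ| = 11.8, Q = (4.11, -14.1). ∠KQS = 115.9° gives QS at 148° from the x-axis; with |QS| = 13.4, S = (-7.21, -6.96). ∠QSD = 63.4° gives SD at 31.1° from the x-axis; with |SD| = 24.8, D = (14.0, 5.85). ∠SDL = 54.7° gives DL at -94.2° from the x-axis; with |DL| = 20.0, L = (12.6, -14.1). ∠DLV = 45.9° gives LV at 132° from the x-axis; with |LV| = 27.8, V = (-5.94, 6.66). Then |TV| = |V − T| = 8.92.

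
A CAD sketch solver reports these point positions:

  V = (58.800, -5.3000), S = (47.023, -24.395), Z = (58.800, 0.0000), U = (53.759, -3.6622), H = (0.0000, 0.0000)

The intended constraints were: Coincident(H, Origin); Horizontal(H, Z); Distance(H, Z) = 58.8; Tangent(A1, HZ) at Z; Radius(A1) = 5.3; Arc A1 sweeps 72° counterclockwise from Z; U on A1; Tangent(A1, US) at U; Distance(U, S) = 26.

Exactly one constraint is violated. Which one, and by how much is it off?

Distance(U, S) = 26 — off by 4.20.

H = (0.00, 0.00) ✓; H.y = 0.00, Z.y = 0.00 ✓; |HZ| = 58.80 ✓; ∠(VZ, ZH) = 90.00° ✓; |VZ| = 5.300 ✓; bearing(V→U) − bearing(V→Z) = 72.00° ✓; |VU| = 5.300 ✓; ∠(VU, US) = 90.00° ✓; |US| = 21.80 ✗.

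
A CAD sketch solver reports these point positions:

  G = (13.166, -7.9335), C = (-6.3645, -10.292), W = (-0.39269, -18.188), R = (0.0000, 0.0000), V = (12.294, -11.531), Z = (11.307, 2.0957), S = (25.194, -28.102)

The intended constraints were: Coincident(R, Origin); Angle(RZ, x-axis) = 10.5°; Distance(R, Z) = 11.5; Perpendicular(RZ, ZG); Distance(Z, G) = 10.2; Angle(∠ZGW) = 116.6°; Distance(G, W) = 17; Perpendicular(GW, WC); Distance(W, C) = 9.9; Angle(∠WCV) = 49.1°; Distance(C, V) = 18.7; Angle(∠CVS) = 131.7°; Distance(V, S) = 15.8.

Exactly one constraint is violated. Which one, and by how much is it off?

Distance(V, S) = 15.8 — off by 5.20.

R = (0.00, 0.00) ✓; RZ at 10.50° ✓; |RZ| = 11.50 ✓; ∠(RZ, ZG) = 90.00° ✓; |ZG| = 10.20 ✓; ∠ZGW = 116.6° ✓; |GW| = 17.00 ✓; ∠(GW, WC) = 90.00° ✓; |WC| = 9.900 ✓; ∠WCV = 49.10° ✓; |CV| = 18.70 ✓; ∠CVS = 131.7° ✓; |VS| = 21.00 ✗.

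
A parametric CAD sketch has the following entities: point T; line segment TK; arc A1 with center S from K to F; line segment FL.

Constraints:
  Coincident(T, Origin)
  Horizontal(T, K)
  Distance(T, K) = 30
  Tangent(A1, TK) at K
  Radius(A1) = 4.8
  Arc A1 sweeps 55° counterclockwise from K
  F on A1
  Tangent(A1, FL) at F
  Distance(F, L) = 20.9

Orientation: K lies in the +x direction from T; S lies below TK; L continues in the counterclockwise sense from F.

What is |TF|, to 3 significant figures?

26.1

T is at the origin; T and K share the same y with |TK| = 30.0 and K on the +x side, so K = (30.0, 0.00). A1 meets TK tangentially, so SK is at right angles to TK, so S = K + (0, -4.8) = (30.0, -4.80). On A1, K sits at bearing 90° from S; a 55° counterclockwise sweep puts F at bearing 145°, so F = S + 4.8·(cos 145°, sin 145°) = (26.1, -2.05). Then |TF| = |F − T| = 26.1.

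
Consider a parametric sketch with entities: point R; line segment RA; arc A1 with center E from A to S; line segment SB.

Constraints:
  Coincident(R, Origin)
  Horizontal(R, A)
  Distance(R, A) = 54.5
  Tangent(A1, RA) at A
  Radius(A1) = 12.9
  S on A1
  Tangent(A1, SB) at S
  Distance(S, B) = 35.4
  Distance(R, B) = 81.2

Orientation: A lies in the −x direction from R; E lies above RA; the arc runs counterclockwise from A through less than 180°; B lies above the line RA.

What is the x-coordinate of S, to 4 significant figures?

-44.01

Checks: |ES| = 12.90 ✓; ∠(ES, SB) = 90.00° ✓; |SB| = 35.40 ✓; |RB| = 81.20 ✓.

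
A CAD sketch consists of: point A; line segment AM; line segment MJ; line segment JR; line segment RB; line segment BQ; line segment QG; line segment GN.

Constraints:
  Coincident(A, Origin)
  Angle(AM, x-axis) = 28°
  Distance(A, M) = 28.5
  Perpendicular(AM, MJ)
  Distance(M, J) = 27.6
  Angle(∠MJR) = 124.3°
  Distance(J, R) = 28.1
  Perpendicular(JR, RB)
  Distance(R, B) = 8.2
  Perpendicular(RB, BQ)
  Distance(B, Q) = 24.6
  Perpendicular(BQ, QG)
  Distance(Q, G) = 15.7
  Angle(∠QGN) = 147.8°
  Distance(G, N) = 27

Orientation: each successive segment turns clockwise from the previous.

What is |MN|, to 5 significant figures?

62.793

A is at the origin; AM runs at 28.0° with length 28.5, so M = (25.164, 13.380). AM ⟂ MJ, so MJ runs at -62.000°; with |MJ| = 27.6, J = (38.121, -10.989). ∠MJR = 124.3° gives JR at -117.70° from the x-axis; with |JR| = 28.1, R = (25.059, -35.869). The perpendicularity gives RB at right angles to JR, so RB runs at 152.30°; with |RB| = 8.2, B = (17.799, -32.057). RB ⟂ BQ, so BQ runs at 62.300°; with |BQ| = 24.6, Q = (29.234, -10.277). The perpendicularity gives QG at right angles to BQ, so QG runs at -27.700°; with |QG| = 15.7, G = (43.135, -17.575). ∠QGN = 147.8° gives GN at -59.900° from the x-axis; with |GN| = 27.0, N = (56.676, -40.934). Then |MN| = |N − M| = 62.793.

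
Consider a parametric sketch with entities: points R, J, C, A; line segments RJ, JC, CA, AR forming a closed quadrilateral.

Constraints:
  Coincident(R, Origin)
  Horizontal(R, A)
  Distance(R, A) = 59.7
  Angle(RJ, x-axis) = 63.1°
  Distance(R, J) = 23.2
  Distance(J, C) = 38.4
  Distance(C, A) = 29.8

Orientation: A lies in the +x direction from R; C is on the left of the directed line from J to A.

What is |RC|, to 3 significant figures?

55.6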